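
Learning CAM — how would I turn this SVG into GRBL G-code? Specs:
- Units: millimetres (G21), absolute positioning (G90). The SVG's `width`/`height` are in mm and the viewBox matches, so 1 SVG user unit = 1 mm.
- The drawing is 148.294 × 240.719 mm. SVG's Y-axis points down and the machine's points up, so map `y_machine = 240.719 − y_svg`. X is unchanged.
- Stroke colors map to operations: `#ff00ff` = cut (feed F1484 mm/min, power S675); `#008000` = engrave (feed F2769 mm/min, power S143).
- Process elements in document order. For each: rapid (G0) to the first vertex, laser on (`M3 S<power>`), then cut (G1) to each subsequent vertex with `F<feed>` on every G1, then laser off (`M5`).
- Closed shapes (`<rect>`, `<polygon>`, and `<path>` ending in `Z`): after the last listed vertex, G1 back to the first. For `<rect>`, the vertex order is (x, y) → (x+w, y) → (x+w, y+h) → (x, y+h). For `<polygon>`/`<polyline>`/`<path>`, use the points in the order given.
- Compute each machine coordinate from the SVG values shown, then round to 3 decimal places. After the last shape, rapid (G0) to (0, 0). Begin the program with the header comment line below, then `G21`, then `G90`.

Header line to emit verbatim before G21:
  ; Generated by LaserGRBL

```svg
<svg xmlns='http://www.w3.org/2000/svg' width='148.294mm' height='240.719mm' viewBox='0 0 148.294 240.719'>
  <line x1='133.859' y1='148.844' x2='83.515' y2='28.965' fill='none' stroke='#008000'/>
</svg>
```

; Generated by LaserGRBL
G21
G90
G0 X133.859 Y91.875
M3 S143
G1 X83.515 Y211.754 F2769
M5
G0 X0.000 Y0.000

viewBox `0 0 148.294 240.719` with mm width/height → 1 unit = 1 mm. Flip: y_m = 240.719 − y_svg.

**Shape 1** — `<line>` line segment, stroke `#008000` → engrave (S143, F2769). Machine vertices: (133.859,91.875) → (83.515,211.754). Open path.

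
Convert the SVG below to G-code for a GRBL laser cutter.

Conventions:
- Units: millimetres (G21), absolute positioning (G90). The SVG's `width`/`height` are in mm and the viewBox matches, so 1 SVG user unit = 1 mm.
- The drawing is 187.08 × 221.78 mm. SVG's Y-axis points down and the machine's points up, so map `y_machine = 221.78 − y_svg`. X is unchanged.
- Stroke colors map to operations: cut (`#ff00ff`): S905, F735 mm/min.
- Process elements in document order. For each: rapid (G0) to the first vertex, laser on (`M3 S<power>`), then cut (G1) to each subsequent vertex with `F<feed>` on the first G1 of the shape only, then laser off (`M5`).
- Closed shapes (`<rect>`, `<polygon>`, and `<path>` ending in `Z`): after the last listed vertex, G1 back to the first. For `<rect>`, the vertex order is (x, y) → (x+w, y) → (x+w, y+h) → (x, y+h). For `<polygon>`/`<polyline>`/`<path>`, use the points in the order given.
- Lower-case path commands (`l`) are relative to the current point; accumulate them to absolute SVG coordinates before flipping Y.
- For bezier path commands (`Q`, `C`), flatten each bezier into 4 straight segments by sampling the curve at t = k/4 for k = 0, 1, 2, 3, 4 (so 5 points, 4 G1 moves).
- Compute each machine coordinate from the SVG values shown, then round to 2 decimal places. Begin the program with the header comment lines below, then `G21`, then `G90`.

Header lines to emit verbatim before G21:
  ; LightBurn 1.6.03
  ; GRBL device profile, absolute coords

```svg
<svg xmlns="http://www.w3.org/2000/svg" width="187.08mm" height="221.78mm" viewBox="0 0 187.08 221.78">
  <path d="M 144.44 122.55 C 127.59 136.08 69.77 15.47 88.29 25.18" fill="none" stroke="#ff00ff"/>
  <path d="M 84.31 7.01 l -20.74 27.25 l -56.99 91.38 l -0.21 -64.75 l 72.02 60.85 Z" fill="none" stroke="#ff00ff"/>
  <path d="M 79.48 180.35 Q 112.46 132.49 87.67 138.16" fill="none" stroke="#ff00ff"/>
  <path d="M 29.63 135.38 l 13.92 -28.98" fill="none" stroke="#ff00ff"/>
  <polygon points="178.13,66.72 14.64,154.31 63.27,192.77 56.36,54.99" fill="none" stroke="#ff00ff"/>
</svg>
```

; LightBurn 1.6.03
; GRBL device profile, absolute coords
G21
G90
G0 X144.44 Y99.23
M3 S905
G1 X125.95 Y110.10 F735
G1 X103.10 Y146.48
G1 X86.88 Y183.58
G1 X88.29 Y196.60
M5
G0 X84.31 Y214.77
M3 S905
G1 X63.57 Y187.52 F735
G1 X6.58 Y96.14
G1 X6.37 Y160.89
G1 X78.39 Y100.04
G1 X84.31 Y214.77
M5
G0 X79.48 Y41.43
M3 S905
G1 X92.36 Y62.01 F735
G1 X98.02 Y75.91
G1 X96.45 Y83.11
G1 X87.67 Y83.62
M5
G0 X29.63 Y86.40
M3 S905
G1 X43.55 Y115.38 F735
M5
G0 X178.13 Y155.06
M3 S905
G1 X14.64 Y67.47 F735
G1 X63.27 Y29.01
G1 X56.36 Y166.79
G1 X178.13 Y155.06
M5

viewBox `0 0 187.08 221.78` with mm width/height → 1 unit = 1 mm. Flip: y_m = 221.78 − y_svg.

**Shape 1** — `<path>` cubic bezier, stroke `#ff00ff` → cut (S905, F735). Control points (SVG): P0=(144.44,122.55), P1=(127.59,136.08), P2=(69.77,15.47), P3=(88.29,25.18); sampled at t=k/4. Machine vertices: (144.44,99.23) → (125.95,110.10) → (103.10,146.48) → (86.88,183.58) → (88.29,196.60). Open path.

**Shape 2** — `<path>` closed polygon, stroke `#ff00ff` → cut (S905, F735). Machine vertices: (84.31,214.77) → (63.57,187.52) → (6.58,96.14) → (6.37,160.89) → (78.39,100.04) → (84.31,214.77). Closed: final G1 returns to the first vertex.

**Shape 3** — `<path>` quadratic bezier, stroke `#ff00ff` → cut (S905, F735). Control points (SVG): P0=(79.48,180.35), P1=(112.46,132.49), P2=(87.67,138.16); sampled at t=k/4. Machine vertices: (79.48,41.43) → (92.36,62.01) → (98.02,75.91) → (96.45,83.11) → (87.67,83.62). Open path.

**Shape 4** — `<path>` line segment, stroke `#ff00ff` → cut (S905, F735). Machine vertices: (29.63,86.40) → (43.55,115.38). Open path.

**Shape 5** — `<polygon>` closed polygon, stroke `#ff00ff` → cut (S905, F735). Machine vertices: (178.13,155.06) → (14.64,67.47) → (63.27,29.01) → (56.36,166.79) → (178.13,155.06). Closed: final G1 returns to the first vertex.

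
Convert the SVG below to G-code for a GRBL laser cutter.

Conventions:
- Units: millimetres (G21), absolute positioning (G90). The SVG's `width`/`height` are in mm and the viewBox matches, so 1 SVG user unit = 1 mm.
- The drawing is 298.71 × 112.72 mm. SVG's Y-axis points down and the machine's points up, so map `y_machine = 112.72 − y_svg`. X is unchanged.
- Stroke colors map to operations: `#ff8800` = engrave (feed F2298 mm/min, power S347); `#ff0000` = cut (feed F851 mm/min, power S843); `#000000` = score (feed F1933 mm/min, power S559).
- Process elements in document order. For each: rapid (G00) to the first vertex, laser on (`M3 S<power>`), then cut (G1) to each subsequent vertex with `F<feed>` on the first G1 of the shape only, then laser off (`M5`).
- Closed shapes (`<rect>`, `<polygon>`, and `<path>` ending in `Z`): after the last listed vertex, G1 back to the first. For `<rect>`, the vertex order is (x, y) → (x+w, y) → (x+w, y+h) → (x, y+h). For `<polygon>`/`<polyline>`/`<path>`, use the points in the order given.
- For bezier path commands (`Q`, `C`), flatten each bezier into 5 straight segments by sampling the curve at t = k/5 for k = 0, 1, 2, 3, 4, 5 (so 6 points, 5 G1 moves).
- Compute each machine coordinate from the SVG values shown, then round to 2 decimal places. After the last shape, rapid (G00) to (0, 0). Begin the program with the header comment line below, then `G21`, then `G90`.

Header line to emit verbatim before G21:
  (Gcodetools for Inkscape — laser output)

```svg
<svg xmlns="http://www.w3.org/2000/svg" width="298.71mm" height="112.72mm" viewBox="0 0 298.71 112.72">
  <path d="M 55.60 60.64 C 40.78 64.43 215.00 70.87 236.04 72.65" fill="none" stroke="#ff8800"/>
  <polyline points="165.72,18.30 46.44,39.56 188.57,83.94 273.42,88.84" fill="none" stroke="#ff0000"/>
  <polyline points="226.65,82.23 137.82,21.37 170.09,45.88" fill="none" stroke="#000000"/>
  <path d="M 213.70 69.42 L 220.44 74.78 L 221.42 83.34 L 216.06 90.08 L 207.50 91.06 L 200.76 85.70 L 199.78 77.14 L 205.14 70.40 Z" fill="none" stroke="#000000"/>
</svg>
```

1 u = 1 mm; y_m = 112.72 − y.

[1] `<path>` cubic bezier, #ff8800→engrave S347 F2298: (55.60,52.08) → (66.66,49.55) → (106.65,46.73) → (159.17,43.97) → (207.77,41.64) → (236.04,40.07)

[2] `<polyline>` open polyline, #ff0000→cut S843 F851: (165.72,94.42) → (46.44,73.16) → (188.57,28.78) → (273.42,23.88)

[3] `<polyline>` open polyline, #000000→score S559 F1933: (226.65,30.49) → (137.82,91.35) → (170.09,66.84)

[4] `<path>` regular polygon, #000000→score S559 F1933: (213.70,43.30) → (220.44,37.94) → (221.42,29.38) → (216.06,22.64) → (207.50,21.66) → (200.76,27.02) → (199.78,35.58) → (205.14,42.32) → (213.70,43.30) (closed)

(Gcodetools for Inkscape — laser output)
G21
G90
G00 X55.60 Y52.08
M3 S347
G1 X66.66 Y49.55 F2298
G1 X106.65 Y46.73
G1 X159.17 Y43.97
G1 X207.77 Y41.64
G1 X236.04 Y40.07
M5
G00 X165.72 Y94.42
M3 S843
G1 X46.44 Y73.16 F851
G1 X188.57 Y28.78
G1 X273.42 Y23.88
M5
G00 X226.65 Y30.49
M3 S559
G1 X137.82 Y91.35 F1933
G1 X170.09 Y66.84
M5
G00 X213.70 Y43.30
M3 S559
G1 X220.44 Y37.94 F1933
G1 X221.42 Y29.38
G1 X216.06 Y22.64
G1 X207.50 Y21.66
G1 X200.76 Y27.02
G1 X199.78 Y35.58
G1 X205.14 Y42.32
G1 X213.70 Y43.30
M5
G00 X0.00 Y0.00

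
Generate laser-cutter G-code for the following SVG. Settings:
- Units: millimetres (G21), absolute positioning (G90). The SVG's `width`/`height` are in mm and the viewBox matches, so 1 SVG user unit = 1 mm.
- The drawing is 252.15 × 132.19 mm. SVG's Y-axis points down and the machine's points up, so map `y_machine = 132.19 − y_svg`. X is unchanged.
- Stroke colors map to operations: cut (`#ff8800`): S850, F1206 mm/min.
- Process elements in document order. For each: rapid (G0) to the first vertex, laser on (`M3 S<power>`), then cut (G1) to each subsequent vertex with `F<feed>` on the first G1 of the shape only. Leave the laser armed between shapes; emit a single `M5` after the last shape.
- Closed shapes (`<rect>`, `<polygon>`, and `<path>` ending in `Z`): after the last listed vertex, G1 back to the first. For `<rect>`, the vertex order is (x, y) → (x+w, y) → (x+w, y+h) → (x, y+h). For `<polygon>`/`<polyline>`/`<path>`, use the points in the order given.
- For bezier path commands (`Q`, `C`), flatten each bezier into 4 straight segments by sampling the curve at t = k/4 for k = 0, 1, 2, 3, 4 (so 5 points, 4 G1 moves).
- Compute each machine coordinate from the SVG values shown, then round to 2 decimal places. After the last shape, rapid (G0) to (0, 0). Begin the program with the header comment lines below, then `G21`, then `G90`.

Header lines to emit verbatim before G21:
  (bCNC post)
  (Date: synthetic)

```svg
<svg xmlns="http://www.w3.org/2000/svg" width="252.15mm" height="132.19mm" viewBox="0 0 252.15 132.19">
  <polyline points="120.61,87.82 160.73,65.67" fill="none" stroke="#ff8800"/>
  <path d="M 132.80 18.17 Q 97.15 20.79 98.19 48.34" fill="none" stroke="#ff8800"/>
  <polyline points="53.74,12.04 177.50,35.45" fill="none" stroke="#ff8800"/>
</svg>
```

(bCNC post)
(Date: synthetic)
G21
G90
G0 X120.61 Y44.37
M3 S850
G1 X160.73 Y66.52 F1206
G0 X132.80 Y114.02
M3 S850
G1 X117.27 Y111.15 F1206
G1 X106.32 Y105.17
G1 X99.96 Y96.07
G1 X98.19 Y83.85
G0 X53.74 Y120.15
M3 S850
G1 X177.50 Y96.74 F1206
M5
G0 X0.00 Y0.00

viewBox `0 0 252.15 132.19` with mm width/height → 1 unit = 1 mm. Flip: y_m = 132.19 − y_svg.

**Shape 1** — `<polyline>` line segment, stroke `#ff8800` → cut (S850, F1206). Machine vertices: (120.61,44.37) → (160.73,66.52). Open path.

**Shape 2** — `<path>` quadratic bezier, stroke `#ff8800` → cut (S850, F1206). Control points (SVG): P0=(132.80,18.17), P1=(97.15,20.79), P2=(98.19,48.34); sampled at t=k/4. Machine vertices: (132.80,114.02) → (117.27,111.15) → (106.32,105.17) → (99.96,96.07) → (98.19,83.85). Open path.

**Shape 3** — `<polyline>` line segment, stroke `#ff8800` → cut (S850, F1206). Machine vertices: (53.74,120.15) → (177.50,96.74). Open path.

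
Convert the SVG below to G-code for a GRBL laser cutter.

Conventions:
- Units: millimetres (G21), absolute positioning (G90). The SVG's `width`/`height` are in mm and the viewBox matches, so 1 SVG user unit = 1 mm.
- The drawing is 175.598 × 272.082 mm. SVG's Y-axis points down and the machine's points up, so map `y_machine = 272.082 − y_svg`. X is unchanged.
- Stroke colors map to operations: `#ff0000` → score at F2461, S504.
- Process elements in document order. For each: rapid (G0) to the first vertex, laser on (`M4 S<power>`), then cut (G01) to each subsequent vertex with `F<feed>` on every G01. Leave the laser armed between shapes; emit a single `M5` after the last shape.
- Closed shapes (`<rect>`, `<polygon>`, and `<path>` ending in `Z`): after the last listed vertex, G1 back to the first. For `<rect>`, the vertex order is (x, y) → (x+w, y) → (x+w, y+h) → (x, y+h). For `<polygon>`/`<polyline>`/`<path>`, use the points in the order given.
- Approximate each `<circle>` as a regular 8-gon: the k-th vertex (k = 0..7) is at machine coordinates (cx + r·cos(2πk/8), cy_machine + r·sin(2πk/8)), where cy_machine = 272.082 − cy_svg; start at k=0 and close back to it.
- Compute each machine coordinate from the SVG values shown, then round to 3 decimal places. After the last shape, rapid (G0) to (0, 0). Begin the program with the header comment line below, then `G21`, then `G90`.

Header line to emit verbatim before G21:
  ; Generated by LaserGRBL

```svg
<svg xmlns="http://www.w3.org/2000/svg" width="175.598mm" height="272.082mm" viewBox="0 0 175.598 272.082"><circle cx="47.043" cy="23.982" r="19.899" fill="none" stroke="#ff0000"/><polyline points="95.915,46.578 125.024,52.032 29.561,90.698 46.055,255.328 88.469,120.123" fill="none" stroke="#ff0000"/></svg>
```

; Generated by LaserGRBL
G21
G90
G0 X66.942 Y248.100
M4 S504
G01 X61.114 Y262.171 F2461
G01 X47.043 Y267.999 F2461
G01 X32.972 Y262.171 F2461
G01 X27.144 Y248.100 F2461
G01 X32.972 Y234.029 F2461
G01 X47.043 Y228.201 F2461
G01 X61.114 Y234.029 F2461
G01 X66.942 Y248.100 F2461
G0 X95.915 Y225.504
M4 S504
G01 X125.024 Y220.050 F2461
G01 X29.561 Y181.384 F2461
G01 X46.055 Y16.754 F2461
G01 X88.469 Y151.959 F2461
M5
G0 X0.000 Y0.000

Since the viewBox matches the mm dimensions, user units are millimetres directly. The only transform is the Y-flip y_m = 272.082 − y_svg.

Shape 1 is a circle drawn with `<circle>`. Its stroke #ff0000 means score at S504, F2461. After flipping Y the toolpath is (66.942,248.100) → (61.114,262.171) → (47.043,267.999) → (32.972,262.171) → (27.144,248.100) → (32.972,234.029) → (47.043,228.201) → (61.114,234.029) → (66.942,248.100), returning to the start.

Shape 2 is a open polyline drawn with `<polyline>`. Its stroke #ff0000 means score at S504, F2461. After flipping Y the toolpath is (95.915,225.504) → (125.024,220.050) → (29.561,181.384) → (46.055,16.754) → (88.469,151.959).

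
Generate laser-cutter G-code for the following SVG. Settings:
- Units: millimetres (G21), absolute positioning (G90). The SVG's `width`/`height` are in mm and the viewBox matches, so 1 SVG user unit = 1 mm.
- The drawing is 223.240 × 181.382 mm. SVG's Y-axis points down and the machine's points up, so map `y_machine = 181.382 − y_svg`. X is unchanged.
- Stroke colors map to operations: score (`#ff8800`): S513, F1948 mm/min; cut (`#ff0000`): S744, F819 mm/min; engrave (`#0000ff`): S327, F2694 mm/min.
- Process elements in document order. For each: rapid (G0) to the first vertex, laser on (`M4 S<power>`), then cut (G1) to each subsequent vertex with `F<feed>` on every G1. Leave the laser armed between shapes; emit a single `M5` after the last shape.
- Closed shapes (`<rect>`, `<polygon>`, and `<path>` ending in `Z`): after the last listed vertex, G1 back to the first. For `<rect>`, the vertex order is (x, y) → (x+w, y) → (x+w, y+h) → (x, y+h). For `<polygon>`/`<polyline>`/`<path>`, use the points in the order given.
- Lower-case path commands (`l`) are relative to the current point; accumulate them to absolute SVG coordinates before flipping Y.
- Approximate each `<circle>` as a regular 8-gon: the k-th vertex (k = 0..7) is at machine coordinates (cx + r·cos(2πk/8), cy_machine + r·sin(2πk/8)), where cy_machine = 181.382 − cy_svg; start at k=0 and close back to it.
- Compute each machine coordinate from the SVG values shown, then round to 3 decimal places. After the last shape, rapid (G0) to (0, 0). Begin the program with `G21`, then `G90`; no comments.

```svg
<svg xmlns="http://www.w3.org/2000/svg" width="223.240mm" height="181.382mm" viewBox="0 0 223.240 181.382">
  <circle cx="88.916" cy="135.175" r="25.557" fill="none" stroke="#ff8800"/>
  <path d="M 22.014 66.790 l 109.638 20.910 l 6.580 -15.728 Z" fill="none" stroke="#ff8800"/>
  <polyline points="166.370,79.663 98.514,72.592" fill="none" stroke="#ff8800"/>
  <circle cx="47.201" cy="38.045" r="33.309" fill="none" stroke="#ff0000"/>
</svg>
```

Since the viewBox matches the mm dimensions, user units are millimetres directly. The only transform is the Y-flip y_m = 181.382 − y_svg.

Shape 1 is a circle drawn with `<circle>`. Its stroke #ff8800 means score at S513, F1948. After flipping Y the toolpath is (114.473,46.207) → (106.988,64.279) → (88.916,71.764) → (70.844,64.279) → (63.359,46.207) → (70.844,28.135) → (88.916,20.650) → (106.988,28.135) → (114.473,46.207), returning to the start.

Shape 2 is a closed polygon drawn with `<path>`. Its stroke #ff8800 means score at S513, F1948. After flipping Y the toolpath is (22.014,114.592) → (131.652,93.682) → (138.232,109.410) → (22.014,114.592), returning to the start.

Shape 3 is a line segment drawn with `<polyline>`. Its stroke #ff8800 means score at S513, F1948. After flipping Y the toolpath is (166.370,101.719) → (98.514,108.790).

Shape 4 is a circle drawn with `<circle>`. Its stroke #ff0000 means cut at S744, F819. After flipping Y the toolpath is (80.510,143.337) → (70.754,166.890) → (47.201,176.646) → (23.648,166.890) → (13.892,143.337) → (23.648,119.784) → (47.201,110.028) → (70.754,119.784) → (80.510,143.337), returning to the start.

G21
G90
G0 X114.473 Y46.207
M4 S513
G1 X106.988 Y64.279 F1948
G1 X88.916 Y71.764 F1948
G1 X70.844 Y64.279 F1948
G1 X63.359 Y46.207 F1948
G1 X70.844 Y28.135 F1948
G1 X88.916 Y20.650 F1948
G1 X106.988 Y28.135 F1948
G1 X114.473 Y46.207 F1948
G0 X22.014 Y114.592
M4 S513
G1 X131.652 Y93.682 F1948
G1 X138.232 Y109.410 F1948
G1 X22.014 Y114.592 F1948
G0 X166.370 Y101.719
M4 S513
G1 X98.514 Y108.790 F1948
G0 X80.510 Y143.337
M4 S744
G1 X70.754 Y166.890 F819
G1 X47.201 Y176.646 F819
G1 X23.648 Y166.890 F819
G1 X13.892 Y143.337 F819
G1 X23.648 Y119.784 F819
G1 X47.201 Y110.028 F819
G1 X70.754 Y119.784 F819
G1 X80.510 Y143.337 F819
M5
G0 X0.000 Y0.000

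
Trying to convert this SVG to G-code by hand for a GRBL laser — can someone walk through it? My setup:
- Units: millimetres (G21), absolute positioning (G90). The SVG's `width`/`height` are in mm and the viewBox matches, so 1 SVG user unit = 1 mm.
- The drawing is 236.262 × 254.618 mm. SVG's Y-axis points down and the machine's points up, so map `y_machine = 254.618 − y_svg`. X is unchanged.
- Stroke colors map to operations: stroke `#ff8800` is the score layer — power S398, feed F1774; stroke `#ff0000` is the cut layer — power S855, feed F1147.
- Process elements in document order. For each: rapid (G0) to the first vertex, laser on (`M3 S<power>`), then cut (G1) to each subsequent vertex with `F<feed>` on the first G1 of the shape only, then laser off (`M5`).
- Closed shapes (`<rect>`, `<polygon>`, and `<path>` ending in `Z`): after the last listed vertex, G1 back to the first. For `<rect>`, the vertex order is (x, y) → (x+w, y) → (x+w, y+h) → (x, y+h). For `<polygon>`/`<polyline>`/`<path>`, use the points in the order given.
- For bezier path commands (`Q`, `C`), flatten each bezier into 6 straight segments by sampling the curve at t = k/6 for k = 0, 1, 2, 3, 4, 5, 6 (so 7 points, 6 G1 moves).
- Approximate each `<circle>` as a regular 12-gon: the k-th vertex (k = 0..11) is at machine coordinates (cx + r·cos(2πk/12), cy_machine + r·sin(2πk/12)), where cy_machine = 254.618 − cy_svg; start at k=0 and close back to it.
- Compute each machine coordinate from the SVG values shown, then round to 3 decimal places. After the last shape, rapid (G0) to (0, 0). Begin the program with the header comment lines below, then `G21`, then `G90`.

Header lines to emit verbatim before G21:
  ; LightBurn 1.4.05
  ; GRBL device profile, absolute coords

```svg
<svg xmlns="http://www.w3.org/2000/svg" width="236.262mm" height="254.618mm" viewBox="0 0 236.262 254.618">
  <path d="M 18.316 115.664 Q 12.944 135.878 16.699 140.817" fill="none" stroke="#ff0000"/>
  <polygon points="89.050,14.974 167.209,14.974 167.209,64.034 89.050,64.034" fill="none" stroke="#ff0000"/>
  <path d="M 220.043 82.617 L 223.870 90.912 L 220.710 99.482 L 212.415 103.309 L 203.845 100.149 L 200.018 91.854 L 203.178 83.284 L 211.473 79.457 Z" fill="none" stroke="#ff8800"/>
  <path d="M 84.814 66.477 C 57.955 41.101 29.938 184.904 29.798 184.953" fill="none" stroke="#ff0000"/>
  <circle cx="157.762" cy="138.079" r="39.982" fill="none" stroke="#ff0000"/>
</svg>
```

viewBox `0 0 236.262 254.618` with mm width/height → 1 unit = 1 mm. Flip: y_m = 254.618 − y_svg.

**Shape 1** — `<path>` quadratic bezier, stroke `#ff0000` → cut (S855, F1147). Control points (SVG): P0=(18.316,115.664), P1=(12.944,135.878), P2=(16.699,140.817); sampled at t=k/6. Machine vertices: (18.316,138.954) → (16.779,132.640) → (15.749,127.175) → (15.226,122.559) → (15.210,118.791) → (15.701,115.872) → (16.699,113.801). Open path.

**Shape 2** — `<polygon>` rectangle, stroke `#ff0000` → cut (S855, F1147). Machine vertices: (89.050,239.644) → (167.209,239.644) → (167.209,190.584) → (89.050,190.584) → (89.050,239.644). Closed: final G1 returns to the first vertex.

**Shape 3** — `<path>` regular polygon, stroke `#ff8800` → score (S398, F1774). Machine vertices: (220.043,172.001) → (223.870,163.706) → (220.710,155.136) → (212.415,151.309) → (203.845,154.469) → (200.018,162.764) → (203.178,171.334) → (211.473,175.161) → (220.043,172.001). Closed: final G1 returns to the first vertex.

**Shape 4** — `<path>` cubic bezier, stroke `#ff0000` → cut (S855, F1147). Control points (SVG): P0=(84.814,66.477), P1=(57.955,41.101), P2=(29.938,184.904), P3=(29.798,184.953); sampled at t=k/6. Machine vertices: (84.814,188.141) → (71.422,188.180) → (58.644,168.714) → (47.286,138.437) → (38.155,106.042) → (32.057,80.220) → (29.798,69.665). Open path.

**Shape 5** — `<circle>` circle, stroke `#ff0000` → cut (S855, F1147). Machine vertices: (197.744,116.539) → (192.387,136.530) → (177.753,151.164) → (157.762,156.521) → (137.771,151.164) → (123.137,136.530) → (117.780,116.539) → (123.137,96.548) → (137.771,81.914) → (157.762,76.557) → (177.753,81.914) → (192.387,96.548) → (197.744,116.539). Closed: final G1 returns to the first vertex.

; LightBurn 1.4.05
; GRBL device profile, absolute coords
G21
G90
G0 X18.316 Y138.954
M3 S855
G1 X16.779 Y132.640 F1147
G1 X15.749 Y127.175
G1 X15.226 Y122.559
G1 X15.210 Y118.791
G1 X15.701 Y115.872
G1 X16.699 Y113.801
M5
G0 X89.050 Y239.644
M3 S855
G1 X167.209 Y239.644 F1147
G1 X167.209 Y190.584
G1 X89.050 Y190.584
G1 X89.050 Y239.644
M5
G0 X220.043 Y172.001
M3 S398
G1 X223.870 Y163.706 F1774
G1 X220.710 Y155.136
G1 X212.415 Y151.309
G1 X203.845 Y154.469
G1 X200.018 Y162.764
G1 X203.178 Y171.334
G1 X211.473 Y175.161
G1 X220.043 Y172.001
M5
G0 X84.814 Y188.141
M3 S855
G1 X71.422 Y188.180 F1147
G1 X58.644 Y168.714
G1 X47.286 Y138.437
G1 X38.155 Y106.042
G1 X32.057 Y80.220
G1 X29.798 Y69.665
M5
G0 X197.744 Y116.539
M3 S855
G1 X192.387 Y136.530 F1147
G1 X177.753 Y151.164
G1 X157.762 Y156.521
G1 X137.771 Y151.164
G1 X123.137 Y136.530
G1 X117.780 Y116.539
G1 X123.137 Y96.548
G1 X137.771 Y81.914
G1 X157.762 Y76.557
G1 X177.753 Y81.914
G1 X192.387 Y96.548
G1 X197.744 Y116.539
M5
G0 X0.000 Y0.000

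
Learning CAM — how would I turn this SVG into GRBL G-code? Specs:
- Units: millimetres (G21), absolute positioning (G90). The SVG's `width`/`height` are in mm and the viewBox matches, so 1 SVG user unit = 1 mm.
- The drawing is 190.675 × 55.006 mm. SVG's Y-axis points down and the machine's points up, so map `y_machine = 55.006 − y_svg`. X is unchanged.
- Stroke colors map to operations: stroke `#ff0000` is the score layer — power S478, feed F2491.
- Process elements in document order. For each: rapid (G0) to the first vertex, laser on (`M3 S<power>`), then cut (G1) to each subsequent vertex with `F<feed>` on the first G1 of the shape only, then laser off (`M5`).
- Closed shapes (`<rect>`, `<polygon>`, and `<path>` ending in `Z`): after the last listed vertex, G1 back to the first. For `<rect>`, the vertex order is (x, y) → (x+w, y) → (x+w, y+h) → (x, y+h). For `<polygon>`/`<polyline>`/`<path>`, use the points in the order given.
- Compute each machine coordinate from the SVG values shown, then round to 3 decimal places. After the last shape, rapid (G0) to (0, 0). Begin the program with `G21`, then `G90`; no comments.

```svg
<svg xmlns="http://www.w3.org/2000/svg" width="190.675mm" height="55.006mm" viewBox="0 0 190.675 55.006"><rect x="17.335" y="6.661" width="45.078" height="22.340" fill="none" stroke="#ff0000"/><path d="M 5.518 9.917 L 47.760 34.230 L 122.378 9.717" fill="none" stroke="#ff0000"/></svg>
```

G21
G90
G0 X17.335 Y48.345
M3 S478
G1 X62.413 Y48.345 F2491
G1 X62.413 Y26.005
G1 X17.335 Y26.005
G1 X17.335 Y48.345
M5
G0 X5.518 Y45.089
M3 S478
G1 X47.760 Y20.776 F2491
G1 X122.378 Y45.289
M5
G0 X0.000 Y0.000

1 u = 1 mm; y_m = 55.006 − y.

[1] `<rect>` rectangle, #ff0000→score S478 F2491: (17.335,48.345) → (62.413,48.345) → (62.413,26.005) → (17.335,26.005) → (17.335,48.345) (closed)

[2] `<path>` open polyline, #ff0000→score S478 F2491: (5.518,45.089) → (47.760,20.776) → (122.378,45.289)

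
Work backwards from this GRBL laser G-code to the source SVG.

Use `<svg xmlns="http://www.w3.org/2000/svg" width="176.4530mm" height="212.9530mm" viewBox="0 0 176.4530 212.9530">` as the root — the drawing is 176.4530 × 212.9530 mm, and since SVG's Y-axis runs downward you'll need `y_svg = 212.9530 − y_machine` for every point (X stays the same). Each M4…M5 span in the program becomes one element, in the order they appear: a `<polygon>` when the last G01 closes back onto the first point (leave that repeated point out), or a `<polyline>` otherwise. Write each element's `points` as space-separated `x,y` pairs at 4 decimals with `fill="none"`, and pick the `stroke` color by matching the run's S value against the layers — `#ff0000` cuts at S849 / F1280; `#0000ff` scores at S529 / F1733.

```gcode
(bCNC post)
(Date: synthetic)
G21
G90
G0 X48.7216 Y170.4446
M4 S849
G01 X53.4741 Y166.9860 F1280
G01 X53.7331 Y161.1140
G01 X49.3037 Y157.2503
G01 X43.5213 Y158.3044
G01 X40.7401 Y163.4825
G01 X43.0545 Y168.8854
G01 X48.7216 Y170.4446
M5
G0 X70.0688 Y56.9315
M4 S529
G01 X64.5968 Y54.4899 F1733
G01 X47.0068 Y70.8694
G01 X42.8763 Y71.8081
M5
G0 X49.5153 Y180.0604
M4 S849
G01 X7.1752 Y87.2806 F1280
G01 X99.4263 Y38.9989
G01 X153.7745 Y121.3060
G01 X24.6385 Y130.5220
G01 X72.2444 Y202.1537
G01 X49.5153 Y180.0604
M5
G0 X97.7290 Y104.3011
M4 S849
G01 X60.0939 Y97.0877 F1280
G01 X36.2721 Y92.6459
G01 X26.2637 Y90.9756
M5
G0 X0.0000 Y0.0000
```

Machine Y-up, SVG Y-down with viewBox height 212.9530, so y_svg = 212.9530 − y_machine; X carries over.

Run 1: the run's S849 means `#ff0000` (cut). The run returns to its start, so emit a `<polygon>` with points (Y-flipped): 48.7216,42.5084 53.4741,45.9670 53.7331,51.8390 49.3037,55.7027 43.5213,54.6486 40.7401,49.4705 43.0545,44.0676.

Run 2: S529 ⇒ score layer `#0000ff`. The run is open, so emit a `<polyline>` with points (Y-flipped): 70.0688,156.0215 64.5968,158.4631 47.0068,142.0836 42.8763,141.1449.

Run 3: the run's S849 means `#ff0000` (cut). The run returns to its start, so emit a `<polygon>` with points (Y-flipped): 49.5153,32.8926 7.1752,125.6724 99.4263,173.9541 153.7745,91.6470 24.6385,82.4310 72.2444,10.7993.

Run 4: the run's S849 means `#ff0000` (cut). The run is open, so emit a `<polyline>` with points (Y-flipped): 97.7290,108.6519 60.0939,115.8653 36.2721,120.3071 26.2637,121.9774.

<svg xmlns="http://www.w3.org/2000/svg" width="176.4530mm" height="212.9530mm" viewBox="0 0 176.4530 212.9530">
  <polygon points="48.7216,42.5084 53.4741,45.9670 53.7331,51.8390 49.3037,55.7027 43.5213,54.6486 40.7401,49.4705 43.0545,44.0676" fill="none" stroke="#ff0000"/>
  <polyline points="70.0688,156.0215 64.5968,158.4631 47.0068,142.0836 42.8763,141.1449" fill="none" stroke="#0000ff"/>
  <polygon points="49.5153,32.8926 7.1752,125.6724 99.4263,173.9541 153.7745,91.6470 24.6385,82.4310 72.2444,10.7993" fill="none" stroke="#ff0000"/>
  <polyline points="97.7290,108.6519 60.0939,115.8653 36.2721,120.3071 26.2637,121.9774" fill="none" stroke="#ff0000"/>
</svg>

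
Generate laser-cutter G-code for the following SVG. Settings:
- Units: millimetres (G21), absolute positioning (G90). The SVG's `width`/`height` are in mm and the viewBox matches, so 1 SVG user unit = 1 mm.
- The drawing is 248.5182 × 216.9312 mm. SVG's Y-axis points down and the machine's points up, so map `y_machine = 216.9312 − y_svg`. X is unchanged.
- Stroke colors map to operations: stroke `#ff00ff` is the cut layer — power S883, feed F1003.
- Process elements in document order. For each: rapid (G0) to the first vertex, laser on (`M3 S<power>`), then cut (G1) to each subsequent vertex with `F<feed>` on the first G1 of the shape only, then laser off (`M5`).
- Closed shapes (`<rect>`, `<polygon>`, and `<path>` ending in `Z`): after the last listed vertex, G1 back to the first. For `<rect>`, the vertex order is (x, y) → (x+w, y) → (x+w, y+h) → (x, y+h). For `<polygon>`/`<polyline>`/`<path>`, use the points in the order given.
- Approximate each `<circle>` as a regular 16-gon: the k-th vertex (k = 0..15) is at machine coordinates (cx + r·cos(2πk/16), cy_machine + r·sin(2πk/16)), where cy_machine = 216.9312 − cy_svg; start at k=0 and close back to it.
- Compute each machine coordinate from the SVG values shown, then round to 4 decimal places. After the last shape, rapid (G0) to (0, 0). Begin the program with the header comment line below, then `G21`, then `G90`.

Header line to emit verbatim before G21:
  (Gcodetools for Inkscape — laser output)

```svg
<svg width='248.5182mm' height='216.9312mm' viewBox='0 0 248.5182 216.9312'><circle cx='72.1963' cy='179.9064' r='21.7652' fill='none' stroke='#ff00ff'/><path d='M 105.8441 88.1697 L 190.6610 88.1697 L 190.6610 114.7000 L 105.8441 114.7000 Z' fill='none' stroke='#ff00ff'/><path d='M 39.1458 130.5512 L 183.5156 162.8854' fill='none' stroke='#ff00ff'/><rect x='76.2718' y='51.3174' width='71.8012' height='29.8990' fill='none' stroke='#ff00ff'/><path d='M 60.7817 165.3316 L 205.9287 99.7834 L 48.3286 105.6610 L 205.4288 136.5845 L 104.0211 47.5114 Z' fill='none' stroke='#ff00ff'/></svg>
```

viewBox `0 0 248.5182 216.9312` with mm width/height → 1 unit = 1 mm. Flip: y_m = 216.9312 − y_svg.

**Shape 1** — `<circle>` circle, stroke `#ff00ff` → cut (S883, F1003). Machine vertices: (93.9615,37.0248) → (92.3047,45.3540) → (87.5866,52.4151) → (80.5255,57.1332) → (72.1963,58.7900) → (63.8671,57.1332) → (56.8060,52.4151) → (52.0879,45.3540) → (50.4311,37.0248) → (52.0879,28.6956) → (56.8060,21.6345) → (63.8671,16.9164) → (72.1963,15.2596) → (80.5255,16.9164) → (87.5866,21.6345) → (92.3047,28.6956) → (93.9615,37.0248). Closed: final G1 returns to the first vertex.

**Shape 2** — `<path>` rectangle, stroke `#ff00ff` → cut (S883, F1003). Machine vertices: (105.8441,128.7615) → (190.6610,128.7615) → (190.6610,102.2312) → (105.8441,102.2312) → (105.8441,128.7615). Closed: final G1 returns to the first vertex.

**Shape 3** — `<path>` line segment, stroke `#ff00ff` → cut (S883, F1003). Machine vertices: (39.1458,86.3800) → (183.5156,54.0458). Open path.

**Shape 4** — `<rect>` rectangle, stroke `#ff00ff` → cut (S883, F1003). Machine vertices: (76.2718,165.6138) → (148.0730,165.6138) → (148.0730,135.7148) → (76.2718,135.7148) → (76.2718,165.6138). Closed: final G1 returns to the first vertex.

**Shape 5** — `<path>` closed polygon, stroke `#ff00ff` → cut (S883, F1003). Machine vertices: (60.7817,51.5996) → (205.9287,117.1478) → (48.3286,111.2702) → (205.4288,80.3467) → (104.0211,169.4198) → (60.7817,51.5996). Closed: final G1 returns to the first vertex.

(Gcodetools for Inkscape — laser output)
G21
G90
G0 X93.9615 Y37.0248
M3 S883
G1 X92.3047 Y45.3540 F1003
G1 X87.5866 Y52.4151
G1 X80.5255 Y57.1332
G1 X72.1963 Y58.7900
G1 X63.8671 Y57.1332
G1 X56.8060 Y52.4151
G1 X52.0879 Y45.3540
G1 X50.4311 Y37.0248
G1 X52.0879 Y28.6956
G1 X56.8060 Y21.6345
G1 X63.8671 Y16.9164
G1 X72.1963 Y15.2596
G1 X80.5255 Y16.9164
G1 X87.5866 Y21.6345
G1 X92.3047 Y28.6956
G1 X93.9615 Y37.0248
M5
G0 X105.8441 Y128.7615
M3 S883
G1 X190.6610 Y128.7615 F1003
G1 X190.6610 Y102.2312
G1 X105.8441 Y102.2312
G1 X105.8441 Y128.7615
M5
G0 X39.1458 Y86.3800
M3 S883
G1 X183.5156 Y54.0458 F1003
M5
G0 X76.2718 Y165.6138
M3 S883
G1 X148.0730 Y165.6138 F1003
G1 X148.0730 Y135.7148
G1 X76.2718 Y135.7148
G1 X76.2718 Y165.6138
M5
G0 X60.7817 Y51.5996
M3 S883
G1 X205.9287 Y117.1478 F1003
G1 X48.3286 Y111.2702
G1 X205.4288 Y80.3467
G1 X104.0211 Y169.4198
G1 X60.7817 Y51.5996
M5
G0 X0.0000 Y0.0000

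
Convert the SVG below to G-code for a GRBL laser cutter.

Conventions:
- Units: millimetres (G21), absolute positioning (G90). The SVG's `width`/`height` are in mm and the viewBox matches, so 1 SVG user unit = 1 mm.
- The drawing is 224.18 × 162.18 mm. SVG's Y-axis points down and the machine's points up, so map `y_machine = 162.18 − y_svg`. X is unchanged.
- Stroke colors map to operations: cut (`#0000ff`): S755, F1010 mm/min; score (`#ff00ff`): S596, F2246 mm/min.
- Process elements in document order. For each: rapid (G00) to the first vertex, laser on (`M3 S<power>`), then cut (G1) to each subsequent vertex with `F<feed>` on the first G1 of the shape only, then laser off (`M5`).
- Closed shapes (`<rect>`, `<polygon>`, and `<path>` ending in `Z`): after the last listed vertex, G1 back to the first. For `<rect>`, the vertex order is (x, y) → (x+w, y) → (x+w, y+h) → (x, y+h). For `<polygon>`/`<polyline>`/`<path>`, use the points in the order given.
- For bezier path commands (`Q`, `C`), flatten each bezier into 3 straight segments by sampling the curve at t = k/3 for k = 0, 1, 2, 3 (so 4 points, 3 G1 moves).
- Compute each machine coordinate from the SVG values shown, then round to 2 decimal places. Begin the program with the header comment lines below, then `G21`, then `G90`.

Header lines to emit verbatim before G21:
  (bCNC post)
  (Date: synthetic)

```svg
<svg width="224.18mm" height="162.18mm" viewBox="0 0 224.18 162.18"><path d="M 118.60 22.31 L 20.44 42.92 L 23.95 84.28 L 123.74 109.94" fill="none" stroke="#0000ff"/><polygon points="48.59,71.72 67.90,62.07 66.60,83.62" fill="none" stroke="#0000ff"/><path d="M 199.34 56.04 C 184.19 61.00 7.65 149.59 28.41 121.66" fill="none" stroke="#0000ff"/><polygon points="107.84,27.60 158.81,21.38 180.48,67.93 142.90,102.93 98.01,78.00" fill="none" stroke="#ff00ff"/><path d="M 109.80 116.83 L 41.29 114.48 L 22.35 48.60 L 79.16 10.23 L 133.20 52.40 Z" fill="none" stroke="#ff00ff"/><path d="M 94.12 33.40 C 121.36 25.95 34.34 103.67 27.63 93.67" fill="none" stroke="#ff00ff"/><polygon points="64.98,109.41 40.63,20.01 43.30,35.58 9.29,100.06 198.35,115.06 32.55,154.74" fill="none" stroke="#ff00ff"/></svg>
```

viewBox `0 0 224.18 162.18` with mm width/height → 1 unit = 1 mm. Flip: y_m = 162.18 − y_svg.

**Shape 1** — `<path>` open polyline, stroke `#0000ff` → cut (S755, F1010). Machine vertices: (118.60,139.87) → (20.44,119.26) → (23.95,77.90) → (123.74,52.24). Open path.

**Shape 2** — `<polygon>` regular polygon, stroke `#0000ff` → cut (S755, F1010). Machine vertices: (48.59,90.46) → (67.90,100.11) → (66.60,78.56) → (48.59,90.46). Closed: final G1 returns to the first vertex.

**Shape 3** — `<path>` cubic bezier, stroke `#0000ff` → cut (S755, F1010). Control points (SVG): P0=(199.34,56.04), P1=(184.19,61.00), P2=(7.65,149.59), P3=(28.41,121.66); sampled at t=k/3. Machine vertices: (199.34,106.14) → (143.68,80.72) → (60.13,44.02) → (28.41,40.52). Open path.

**Shape 4** — `<polygon>` regular polygon, stroke `#ff00ff` → score (S596, F2246). Machine vertices: (107.84,134.58) → (158.81,140.80) → (180.48,94.25) → (142.90,59.25) → (98.01,84.18) → (107.84,134.58). Closed: final G1 returns to the first vertex.

**Shape 5** — `<path>` regular polygon, stroke `#ff00ff` → score (S596, F2246). Machine vertices: (109.80,45.35) → (41.29,47.70) → (22.35,113.58) → (79.16,151.95) → (133.20,109.78) → (109.80,45.35). Closed: final G1 returns to the first vertex.

**Shape 6** — `<path>` cubic bezier, stroke `#ff00ff` → score (S596, F2246). Control points (SVG): P0=(94.12,33.40), P1=(121.36,25.95), P2=(34.34,103.67), P3=(27.63,93.67); sampled at t=k/3. Machine vertices: (94.12,128.78) → (90.48,114.24) → (53.90,81.35) → (27.63,68.51). Open path.

**Shape 7** — `<polygon>` closed polygon, stroke `#ff00ff` → score (S596, F2246). Machine vertices: (64.98,52.77) → (40.63,142.17) → (43.30,126.60) → (9.29,62.12) → (198.35,47.12) → (32.55,7.44) → (64.98,52.77). Closed: final G1 returns to the first vertex.

(bCNC post)
(Date: synthetic)
G21
G90
G00 X118.60 Y139.87
M3 S755
G1 X20.44 Y119.26 F1010
G1 X23.95 Y77.90
G1 X123.74 Y52.24
M5
G00 X48.59 Y90.46
M3 S755
G1 X67.90 Y100.11 F1010
G1 X66.60 Y78.56
G1 X48.59 Y90.46
M5
G00 X199.34 Y106.14
M3 S755
G1 X143.68 Y80.72 F1010
G1 X60.13 Y44.02
G1 X28.41 Y40.52
M5
G00 X107.84 Y134.58
M3 S596
G1 X158.81 Y140.80 F2246
G1 X180.48 Y94.25
G1 X142.90 Y59.25
G1 X98.01 Y84.18
G1 X107.84 Y134.58
M5
G00 X109.80 Y45.35
M3 S596
G1 X41.29 Y47.70 F2246
G1 X22.35 Y113.58
G1 X79.16 Y151.95
G1 X133.20 Y109.78
G1 X109.80 Y45.35
M5
G00 X94.12 Y128.78
M3 S596
G1 X90.48 Y114.24 F2246
G1 X53.90 Y81.35
G1 X27.63 Y68.51
M5
G00 X64.98 Y52.77
M3 S596
G1 X40.63 Y142.17 F2246
G1 X43.30 Y126.60
G1 X9.29 Y62.12
G1 X198.35 Y47.12
G1 X32.55 Y7.44
G1 X64.98 Y52.77
M5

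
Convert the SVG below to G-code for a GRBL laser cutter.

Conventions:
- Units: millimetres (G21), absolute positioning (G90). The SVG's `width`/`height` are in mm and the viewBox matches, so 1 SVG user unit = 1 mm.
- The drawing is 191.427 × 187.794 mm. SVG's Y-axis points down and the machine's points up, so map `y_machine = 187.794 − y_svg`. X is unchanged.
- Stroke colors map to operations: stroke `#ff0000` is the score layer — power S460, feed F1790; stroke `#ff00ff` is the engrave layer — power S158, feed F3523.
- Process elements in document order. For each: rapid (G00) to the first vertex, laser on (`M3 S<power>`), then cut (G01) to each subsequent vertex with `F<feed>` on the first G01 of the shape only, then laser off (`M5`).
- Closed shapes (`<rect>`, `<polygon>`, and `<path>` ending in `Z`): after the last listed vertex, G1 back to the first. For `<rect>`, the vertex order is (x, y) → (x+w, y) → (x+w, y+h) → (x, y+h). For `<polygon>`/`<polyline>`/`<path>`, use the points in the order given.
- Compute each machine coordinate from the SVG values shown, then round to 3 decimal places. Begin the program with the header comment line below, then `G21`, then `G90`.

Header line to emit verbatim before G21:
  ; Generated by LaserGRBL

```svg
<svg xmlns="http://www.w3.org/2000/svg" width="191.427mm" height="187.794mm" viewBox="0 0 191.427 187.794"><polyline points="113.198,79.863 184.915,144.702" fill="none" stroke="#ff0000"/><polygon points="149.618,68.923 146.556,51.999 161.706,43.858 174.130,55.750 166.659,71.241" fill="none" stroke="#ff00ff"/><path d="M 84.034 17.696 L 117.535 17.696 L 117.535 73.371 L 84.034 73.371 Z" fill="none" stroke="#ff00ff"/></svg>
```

; Generated by LaserGRBL
G21
G90
G00 X113.198 Y107.931
M3 S460
G01 X184.915 Y43.092 F1790
M5
G00 X149.618 Y118.871
M3 S158
G01 X146.556 Y135.795 F3523
G01 X161.706 Y143.936
G01 X174.130 Y132.044
G01 X166.659 Y116.553
G01 X149.618 Y118.871
M5
G00 X84.034 Y170.098
M3 S158
G01 X117.535 Y170.098 F3523
G01 X117.535 Y114.423
G01 X84.034 Y114.423
G01 X84.034 Y170.098
M5

1 u = 1 mm; y_m = 187.794 − y.

[1] `<polyline>` line segment, #ff0000→score S460 F1790: (113.198,107.931) → (184.915,43.092)

[2] `<polygon>` regular polygon, #ff00ff→engrave S158 F3523: (149.618,118.871) → (146.556,135.795) → (161.706,143.936) → (174.130,132.044) → (166.659,116.553) → (149.618,118.871) (closed)

[3] `<path>` rectangle, #ff00ff→engrave S158 F3523: (84.034,170.098) → (117.535,170.098) → (117.535,114.423) → (84.034,114.423) → (84.034,170.098) (closed)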